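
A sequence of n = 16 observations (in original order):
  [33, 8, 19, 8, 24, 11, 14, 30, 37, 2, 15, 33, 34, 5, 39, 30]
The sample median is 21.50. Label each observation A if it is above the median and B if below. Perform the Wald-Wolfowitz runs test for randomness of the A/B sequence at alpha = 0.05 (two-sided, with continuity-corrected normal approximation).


Step 1: Compute median = 21.50; label A = above, B = below.
Labels in order: ABBBABBAABBAABAA  (n_A = 8, n_B = 8)
Step 2: Count runs R = 9.
Step 3: Under H0 (random ordering), E[R] = 2*n_A*n_B/(n_A+n_B) + 1 = 2*8*8/16 + 1 = 9.0000.
        Var[R] = 2*n_A*n_B*(2*n_A*n_B - n_A - n_B) / ((n_A+n_B)^2 * (n_A+n_B-1)) = 14336/3840 = 3.7333.
        SD[R] = 1.9322.
Step 4: R = E[R], so z = 0 with no continuity correction.
Step 5: Two-sided p-value via normal approximation = 2*(1 - Phi(|z|)) = 1.000000.
Step 6: alpha = 0.05. fail to reject H0.

R = 9, z = 0.0000, p = 1.000000, fail to reject H0.


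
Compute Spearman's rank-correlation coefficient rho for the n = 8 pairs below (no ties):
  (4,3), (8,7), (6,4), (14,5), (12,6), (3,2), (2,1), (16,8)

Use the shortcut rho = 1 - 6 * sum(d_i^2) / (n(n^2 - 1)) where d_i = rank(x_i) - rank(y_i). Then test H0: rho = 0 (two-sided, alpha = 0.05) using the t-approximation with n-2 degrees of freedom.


Step 1: Rank x and y separately (midranks; no ties here).
rank(x): 4->3, 8->5, 6->4, 14->7, 12->6, 3->2, 2->1, 16->8
rank(y): 3->3, 7->7, 4->4, 5->5, 6->6, 2->2, 1->1, 8->8
Step 2: d_i = R_x(i) - R_y(i); compute d_i^2.
  (3-3)^2=0, (5-7)^2=4, (4-4)^2=0, (7-5)^2=4, (6-6)^2=0, (2-2)^2=0, (1-1)^2=0, (8-8)^2=0
sum(d^2) = 8.
Step 3: rho = 1 - 6*8 / (8*(8^2 - 1)) = 1 - 48/504 = 0.904762.
Step 4: Under H0, t = rho * sqrt((n-2)/(1-rho^2)) = 5.2034 ~ t(6).
Step 5: Two-sided p-value from the t-distribution with 6 df = 0.002008.
Step 6: alpha = 0.05. reject H0.

rho = 0.9048, p = 0.002008, reject H0 at alpha = 0.05.


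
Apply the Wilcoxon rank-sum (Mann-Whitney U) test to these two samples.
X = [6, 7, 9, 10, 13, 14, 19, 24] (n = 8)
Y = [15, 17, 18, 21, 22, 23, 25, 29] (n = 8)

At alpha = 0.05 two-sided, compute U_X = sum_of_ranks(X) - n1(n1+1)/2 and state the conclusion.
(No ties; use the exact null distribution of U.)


Step 1: Combine and sort all 16 observations; assign midranks.
sorted (value, group): (6,X), (7,X), (9,X), (10,X), (13,X), (14,X), (15,Y), (17,Y), (18,Y), (19,X), (21,Y), (22,Y), (23,Y), (24,X), (25,Y), (29,Y)
ranks: 6->1, 7->2, 9->3, 10->4, 13->5, 14->6, 15->7, 17->8, 18->9, 19->10, 21->11, 22->12, 23->13, 24->14, 25->15, 29->16
Step 2: Rank sum for X: R1 = 1 + 2 + 3 + 4 + 5 + 6 + 10 + 14 = 45.
Step 3: U_X = R1 - n1(n1+1)/2 = 45 - 8*9/2 = 45 - 36 = 9.
       U_Y = n1*n2 - U_X = 64 - 9 = 55.
Step 4: No ties, so the exact null distribution of U (based on enumerating the C(16,8) = 12870 equally likely rank assignments) gives the two-sided p-value.
Step 5: p-value = 0.014763; compare to alpha = 0.05. reject H0.

U_X = 9, p = 0.014763, reject H0 at alpha = 0.05.


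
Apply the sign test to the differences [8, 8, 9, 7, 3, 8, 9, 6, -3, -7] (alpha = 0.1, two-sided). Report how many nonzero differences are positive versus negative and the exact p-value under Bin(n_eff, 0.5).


Step 1: Discard zero differences. Original n = 10; n_eff = number of nonzero differences = 10.
Nonzero differences (with sign): +8, +8, +9, +7, +3, +8, +9, +6, -3, -7
Step 2: Count signs: positive = 8, negative = 2.
Step 3: Under H0: P(positive) = 0.5, so the number of positives S ~ Bin(10, 0.5).
Step 4: Two-sided exact p-value = sum of Bin(10,0.5) probabilities at or below the observed probability = 0.109375.
Step 5: alpha = 0.1. fail to reject H0.

n_eff = 10, pos = 8, neg = 2, p = 0.109375, fail to reject H0.


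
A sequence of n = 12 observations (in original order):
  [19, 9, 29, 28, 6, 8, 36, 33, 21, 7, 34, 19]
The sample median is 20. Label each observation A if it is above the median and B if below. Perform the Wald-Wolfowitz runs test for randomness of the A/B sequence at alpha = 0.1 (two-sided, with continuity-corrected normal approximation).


Step 1: Compute median = 20; label A = above, B = below.
Labels in order: BBAABBAAABAB  (n_A = 6, n_B = 6)
Step 2: Count runs R = 7.
Step 3: Under H0 (random ordering), E[R] = 2*n_A*n_B/(n_A+n_B) + 1 = 2*6*6/12 + 1 = 7.0000.
        Var[R] = 2*n_A*n_B*(2*n_A*n_B - n_A - n_B) / ((n_A+n_B)^2 * (n_A+n_B-1)) = 4320/1584 = 2.7273.
        SD[R] = 1.6514.
Step 4: R = E[R], so z = 0 with no continuity correction.
Step 5: Two-sided p-value via normal approximation = 2*(1 - Phi(|z|)) = 1.000000.
Step 6: alpha = 0.1. fail to reject H0.

R = 7, z = 0.0000, p = 1.000000, fail to reject H0.


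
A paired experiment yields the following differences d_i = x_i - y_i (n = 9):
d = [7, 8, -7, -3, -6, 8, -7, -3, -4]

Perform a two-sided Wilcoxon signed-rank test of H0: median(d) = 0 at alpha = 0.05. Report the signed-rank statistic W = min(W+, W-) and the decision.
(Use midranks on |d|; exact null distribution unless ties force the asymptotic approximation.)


Step 1: Drop any zero differences (none here) and take |d_i|.
|d| = [7, 8, 7, 3, 6, 8, 7, 3, 4]
Step 2: Midrank |d_i| (ties get averaged ranks).
ranks: |7|->6, |8|->8.5, |7|->6, |3|->1.5, |6|->4, |8|->8.5, |7|->6, |3|->1.5, |4|->3
Step 3: Attach original signs; sum ranks with positive sign and with negative sign.
W+ = 6 + 8.5 + 8.5 = 23
W- = 6 + 1.5 + 4 + 6 + 1.5 + 3 = 22
(Check: W+ + W- = 45 should equal n(n+1)/2 = 45.)
Step 4: Test statistic W = min(W+, W-) = 22.
Step 5: Ties in |d|, so use the tie-corrected normal approximation.
        E[W] = n(n+1)/4 = 9*10/4 = 22.5.
        Tie groups: |d|=3 (t=2), |d|=7 (t=3), |d|=8 (t=2); sum(t^3 - t) = 36.
        Var[W] = n(n+1)(2n+1)/24 - sum(t^3-t)/48 = 1710/24 - 36/48 = 70.5.
        z = (W - E[W]) / sqrt(Var[W]) = (22 - 22.5) / 8.3964 = -0.0595.
        Two-sided p = 2*Phi(z) = 0.952515.
Step 6: alpha = 0.05. fail to reject H0.

W+ = 23, W- = 22, W = min = 22, p = 0.952515, fail to reject H0.


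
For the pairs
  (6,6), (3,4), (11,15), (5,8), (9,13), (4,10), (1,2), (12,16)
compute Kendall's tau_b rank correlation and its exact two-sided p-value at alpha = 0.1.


Step 1: Enumerate the 28 unordered pairs (i,j) with i<j and classify each by sign(x_j-x_i) * sign(y_j-y_i).
  (1,2):dx=-3,dy=-2->C; (1,3):dx=+5,dy=+9->C; (1,4):dx=-1,dy=+2->D; (1,5):dx=+3,dy=+7->C
  (1,6):dx=-2,dy=+4->D; (1,7):dx=-5,dy=-4->C; (1,8):dx=+6,dy=+10->C; (2,3):dx=+8,dy=+11->C
  (2,4):dx=+2,dy=+4->C; (2,5):dx=+6,dy=+9->C; (2,6):dx=+1,dy=+6->C; (2,7):dx=-2,dy=-2->C
  (2,8):dx=+9,dy=+12->C; (3,4):dx=-6,dy=-7->C; (3,5):dx=-2,dy=-2->C; (3,6):dx=-7,dy=-5->C
  (3,7):dx=-10,dy=-13->C; (3,8):dx=+1,dy=+1->C; (4,5):dx=+4,dy=+5->C; (4,6):dx=-1,dy=+2->D
  (4,7):dx=-4,dy=-6->C; (4,8):dx=+7,dy=+8->C; (5,6):dx=-5,dy=-3->C; (5,7):dx=-8,dy=-11->C
  (5,8):dx=+3,dy=+3->C; (6,7):dx=-3,dy=-8->C; (6,8):dx=+8,dy=+6->C; (7,8):dx=+11,dy=+14->C
Step 2: C = 25, D = 3, total pairs = 28.
Step 3: tau = (C - D)/(n(n-1)/2) = (25 - 3)/28 = 0.785714.
Step 4: Exact two-sided p-value (enumerate n! = 40320 permutations of y under H0): p = 0.005506.
Step 5: alpha = 0.1. reject H0.

tau_b = 0.7857 (C=25, D=3), p = 0.005506, reject H0.


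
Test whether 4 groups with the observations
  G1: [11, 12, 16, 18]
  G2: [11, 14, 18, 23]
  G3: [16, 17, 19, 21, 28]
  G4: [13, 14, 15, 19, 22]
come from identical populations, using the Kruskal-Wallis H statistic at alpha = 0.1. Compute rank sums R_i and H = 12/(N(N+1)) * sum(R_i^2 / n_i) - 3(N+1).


Step 1: Combine all N = 18 observations and assign midranks.
sorted (value, group, rank): (11,G1,1.5), (11,G2,1.5), (12,G1,3), (13,G4,4), (14,G2,5.5), (14,G4,5.5), (15,G4,7), (16,G1,8.5), (16,G3,8.5), (17,G3,10), (18,G1,11.5), (18,G2,11.5), (19,G3,13.5), (19,G4,13.5), (21,G3,15), (22,G4,16), (23,G2,17), (28,G3,18)
Step 2: Sum ranks within each group.
R_1 = 24.5 (n_1 = 4)
R_2 = 35.5 (n_2 = 4)
R_3 = 65 (n_3 = 5)
R_4 = 46 (n_4 = 5)
Step 3: H = 12/(N(N+1)) * sum(R_i^2/n_i) - 3(N+1)
     = 12/(18*19) * (24.5^2/4 + 35.5^2/4 + 65^2/5 + 46^2/5) - 3*19
     = 0.035088 * 1733.33 - 57
     = 3.818421.
Step 4: Ties present; correction factor C = 1 - 30/(18^3 - 18) = 0.994840. Corrected H = 3.818421 / 0.994840 = 3.838226.
Step 5: Under H0, H ~ chi^2(3); p-value = 0.279471.
Step 6: alpha = 0.1. fail to reject H0.

H = 3.8382, df = 3, p = 0.279471, fail to reject H0.


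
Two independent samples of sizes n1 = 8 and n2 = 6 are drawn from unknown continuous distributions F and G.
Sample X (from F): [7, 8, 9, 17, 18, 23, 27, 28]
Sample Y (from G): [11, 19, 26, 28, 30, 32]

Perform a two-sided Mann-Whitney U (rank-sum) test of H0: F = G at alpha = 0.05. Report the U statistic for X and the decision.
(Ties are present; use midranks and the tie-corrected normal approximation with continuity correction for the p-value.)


Step 1: Combine and sort all 14 observations; assign midranks.
sorted (value, group): (7,X), (8,X), (9,X), (11,Y), (17,X), (18,X), (19,Y), (23,X), (26,Y), (27,X), (28,X), (28,Y), (30,Y), (32,Y)
ranks: 7->1, 8->2, 9->3, 11->4, 17->5, 18->6, 19->7, 23->8, 26->9, 27->10, 28->11.5, 28->11.5, 30->13, 32->14
Step 2: Rank sum for X: R1 = 1 + 2 + 3 + 5 + 6 + 8 + 10 + 11.5 = 46.5.
Step 3: U_X = R1 - n1(n1+1)/2 = 46.5 - 8*9/2 = 46.5 - 36 = 10.5.
       U_Y = n1*n2 - U_X = 48 - 10.5 = 37.5.
Step 4: Ties are present, so use the tie-corrected normal approximation (with continuity correction) for the p-value.
Step 5: p-value = 0.092930; compare to alpha = 0.05. fail to reject H0.

U_X = 10.5, p = 0.092930, fail to reject H0 at alpha = 0.05.


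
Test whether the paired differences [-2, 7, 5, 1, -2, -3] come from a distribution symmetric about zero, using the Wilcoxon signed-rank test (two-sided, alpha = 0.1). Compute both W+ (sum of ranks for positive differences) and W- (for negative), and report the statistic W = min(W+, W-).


Step 1: Drop any zero differences (none here) and take |d_i|.
|d| = [2, 7, 5, 1, 2, 3]
Step 2: Midrank |d_i| (ties get averaged ranks).
ranks: |2|->2.5, |7|->6, |5|->5, |1|->1, |2|->2.5, |3|->4
Step 3: Attach original signs; sum ranks with positive sign and with negative sign.
W+ = 6 + 5 + 1 = 12
W- = 2.5 + 2.5 + 4 = 9
(Check: W+ + W- = 21 should equal n(n+1)/2 = 21.)
Step 4: Test statistic W = min(W+, W-) = 9.
Step 5: Ties in |d|, so use the tie-corrected normal approximation.
        E[W] = n(n+1)/4 = 6*7/4 = 10.5.
        Tie groups: |d|=2 (t=2); sum(t^3 - t) = 6.
        Var[W] = n(n+1)(2n+1)/24 - sum(t^3-t)/48 = 546/24 - 6/48 = 22.625.
        z = (W - E[W]) / sqrt(Var[W]) = (9 - 10.5) / 4.7566 = -0.3154.
        Two-sided p = 2*Phi(z) = 0.752494.
Step 6: alpha = 0.1. fail to reject H0.

W+ = 12, W- = 9, W = min = 9, p = 0.752494, fail to reject H0.


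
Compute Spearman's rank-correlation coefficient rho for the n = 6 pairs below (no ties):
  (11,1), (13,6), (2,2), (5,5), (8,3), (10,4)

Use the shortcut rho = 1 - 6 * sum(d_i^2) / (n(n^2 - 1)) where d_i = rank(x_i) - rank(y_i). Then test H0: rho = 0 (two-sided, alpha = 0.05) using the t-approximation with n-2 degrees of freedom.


Step 1: Rank x and y separately (midranks; no ties here).
rank(x): 11->5, 13->6, 2->1, 5->2, 8->3, 10->4
rank(y): 1->1, 6->6, 2->2, 5->5, 3->3, 4->4
Step 2: d_i = R_x(i) - R_y(i); compute d_i^2.
  (5-1)^2=16, (6-6)^2=0, (1-2)^2=1, (2-5)^2=9, (3-3)^2=0, (4-4)^2=0
sum(d^2) = 26.
Step 3: rho = 1 - 6*26 / (6*(6^2 - 1)) = 1 - 156/210 = 0.257143.
Step 4: Under H0, t = rho * sqrt((n-2)/(1-rho^2)) = 0.5322 ~ t(4).
Step 5: Two-sided p-value from the t-distribution with 4 df = 0.622787.
Step 6: alpha = 0.05. fail to reject H0.

rho = 0.2571, p = 0.622787, fail to reject H0 at alpha = 0.05.


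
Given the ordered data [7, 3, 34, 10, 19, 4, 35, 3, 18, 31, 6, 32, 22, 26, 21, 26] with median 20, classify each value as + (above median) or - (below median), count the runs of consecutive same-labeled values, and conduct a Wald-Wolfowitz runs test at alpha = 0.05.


Step 1: Compute median = 20; label A = above, B = below.
Labels in order: BBABBBABBABAAAAA  (n_A = 8, n_B = 8)
Step 2: Count runs R = 8.
Step 3: Under H0 (random ordering), E[R] = 2*n_A*n_B/(n_A+n_B) + 1 = 2*8*8/16 + 1 = 9.0000.
        Var[R] = 2*n_A*n_B*(2*n_A*n_B - n_A - n_B) / ((n_A+n_B)^2 * (n_A+n_B-1)) = 14336/3840 = 3.7333.
        SD[R] = 1.9322.
Step 4: Continuity-corrected z = (R + 0.5 - E[R]) / SD[R] = (8 + 0.5 - 9.0000) / 1.9322 = -0.2588.
Step 5: Two-sided p-value via normal approximation = 2*(1 - Phi(|z|)) = 0.795809.
Step 6: alpha = 0.05. fail to reject H0.

R = 8, z = -0.2588, p = 0.795809, fail to reject H0.


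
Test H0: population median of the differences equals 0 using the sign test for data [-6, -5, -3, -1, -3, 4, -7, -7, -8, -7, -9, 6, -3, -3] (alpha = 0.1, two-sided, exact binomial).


Step 1: Discard zero differences. Original n = 14; n_eff = number of nonzero differences = 14.
Nonzero differences (with sign): -6, -5, -3, -1, -3, +4, -7, -7, -8, -7, -9, +6, -3, -3
Step 2: Count signs: positive = 2, negative = 12.
Step 3: Under H0: P(positive) = 0.5, so the number of positives S ~ Bin(14, 0.5).
Step 4: Two-sided exact p-value = sum of Bin(14,0.5) probabilities at or below the observed probability = 0.012939.
Step 5: alpha = 0.1. reject H0.

n_eff = 14, pos = 2, neg = 12, p = 0.012939, reject H0.


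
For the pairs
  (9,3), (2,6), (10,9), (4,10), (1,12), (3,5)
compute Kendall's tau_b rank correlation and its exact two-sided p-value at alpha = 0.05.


Step 1: Enumerate the 15 unordered pairs (i,j) with i<j and classify each by sign(x_j-x_i) * sign(y_j-y_i).
  (1,2):dx=-7,dy=+3->D; (1,3):dx=+1,dy=+6->C; (1,4):dx=-5,dy=+7->D; (1,5):dx=-8,dy=+9->D
  (1,6):dx=-6,dy=+2->D; (2,3):dx=+8,dy=+3->C; (2,4):dx=+2,dy=+4->C; (2,5):dx=-1,dy=+6->D
  (2,6):dx=+1,dy=-1->D; (3,4):dx=-6,dy=+1->D; (3,5):dx=-9,dy=+3->D; (3,6):dx=-7,dy=-4->C
  (4,5):dx=-3,dy=+2->D; (4,6):dx=-1,dy=-5->C; (5,6):dx=+2,dy=-7->D
Step 2: C = 5, D = 10, total pairs = 15.
Step 3: tau = (C - D)/(n(n-1)/2) = (5 - 10)/15 = -0.333333.
Step 4: Exact two-sided p-value (enumerate n! = 720 permutations of y under H0): p = 0.469444.
Step 5: alpha = 0.05. fail to reject H0.

tau_b = -0.3333 (C=5, D=10), p = 0.469444, fail to reject H0.


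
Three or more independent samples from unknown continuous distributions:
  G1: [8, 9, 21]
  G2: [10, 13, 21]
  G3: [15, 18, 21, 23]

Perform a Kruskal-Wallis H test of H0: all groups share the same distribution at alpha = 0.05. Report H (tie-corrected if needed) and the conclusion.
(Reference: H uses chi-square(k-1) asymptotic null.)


Step 1: Combine all N = 10 observations and assign midranks.
sorted (value, group, rank): (8,G1,1), (9,G1,2), (10,G2,3), (13,G2,4), (15,G3,5), (18,G3,6), (21,G1,8), (21,G2,8), (21,G3,8), (23,G3,10)
Step 2: Sum ranks within each group.
R_1 = 11 (n_1 = 3)
R_2 = 15 (n_2 = 3)
R_3 = 29 (n_3 = 4)
Step 3: H = 12/(N(N+1)) * sum(R_i^2/n_i) - 3(N+1)
     = 12/(10*11) * (11^2/3 + 15^2/3 + 29^2/4) - 3*11
     = 0.109091 * 325.583 - 33
     = 2.518182.
Step 4: Ties present; correction factor C = 1 - 24/(10^3 - 10) = 0.975758. Corrected H = 2.518182 / 0.975758 = 2.580745.
Step 5: Under H0, H ~ chi^2(2); p-value = 0.275168.
Step 6: alpha = 0.05. fail to reject H0.

H = 2.5807, df = 2, p = 0.275168, fail to reject H0.


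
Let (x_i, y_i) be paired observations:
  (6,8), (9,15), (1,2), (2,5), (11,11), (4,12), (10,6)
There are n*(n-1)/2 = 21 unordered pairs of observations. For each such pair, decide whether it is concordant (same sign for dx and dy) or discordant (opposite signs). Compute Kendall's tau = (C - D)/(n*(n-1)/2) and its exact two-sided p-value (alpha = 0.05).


Step 1: Enumerate the 21 unordered pairs (i,j) with i<j and classify each by sign(x_j-x_i) * sign(y_j-y_i).
  (1,2):dx=+3,dy=+7->C; (1,3):dx=-5,dy=-6->C; (1,4):dx=-4,dy=-3->C; (1,5):dx=+5,dy=+3->C
  (1,6):dx=-2,dy=+4->D; (1,7):dx=+4,dy=-2->D; (2,3):dx=-8,dy=-13->C; (2,4):dx=-7,dy=-10->C
  (2,5):dx=+2,dy=-4->D; (2,6):dx=-5,dy=-3->C; (2,7):dx=+1,dy=-9->D; (3,4):dx=+1,dy=+3->C
  (3,5):dx=+10,dy=+9->C; (3,6):dx=+3,dy=+10->C; (3,7):dx=+9,dy=+4->C; (4,5):dx=+9,dy=+6->C
  (4,6):dx=+2,dy=+7->C; (4,7):dx=+8,dy=+1->C; (5,6):dx=-7,dy=+1->D; (5,7):dx=-1,dy=-5->C
  (6,7):dx=+6,dy=-6->D
Step 2: C = 15, D = 6, total pairs = 21.
Step 3: tau = (C - D)/(n(n-1)/2) = (15 - 6)/21 = 0.428571.
Step 4: Exact two-sided p-value (enumerate n! = 5040 permutations of y under H0): p = 0.238889.
Step 5: alpha = 0.05. fail to reject H0.

tau_b = 0.4286 (C=15, D=6), p = 0.238889, fail to reject H0.


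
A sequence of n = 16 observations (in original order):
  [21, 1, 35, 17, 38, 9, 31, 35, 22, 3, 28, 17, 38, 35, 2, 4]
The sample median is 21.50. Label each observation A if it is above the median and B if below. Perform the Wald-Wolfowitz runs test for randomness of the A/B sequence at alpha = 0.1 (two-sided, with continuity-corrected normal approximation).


Step 1: Compute median = 21.50; label A = above, B = below.
Labels in order: BBABABAAABABAABB  (n_A = 8, n_B = 8)
Step 2: Count runs R = 11.
Step 3: Under H0 (random ordering), E[R] = 2*n_A*n_B/(n_A+n_B) + 1 = 2*8*8/16 + 1 = 9.0000.
        Var[R] = 2*n_A*n_B*(2*n_A*n_B - n_A - n_B) / ((n_A+n_B)^2 * (n_A+n_B-1)) = 14336/3840 = 3.7333.
        SD[R] = 1.9322.
Step 4: Continuity-corrected z = (R - 0.5 - E[R]) / SD[R] = (11 - 0.5 - 9.0000) / 1.9322 = 0.7763.
Step 5: Two-sided p-value via normal approximation = 2*(1 - Phi(|z|)) = 0.437558.
Step 6: alpha = 0.1. fail to reject H0.

R = 11, z = 0.7763, p = 0.437558, fail to reject H0.


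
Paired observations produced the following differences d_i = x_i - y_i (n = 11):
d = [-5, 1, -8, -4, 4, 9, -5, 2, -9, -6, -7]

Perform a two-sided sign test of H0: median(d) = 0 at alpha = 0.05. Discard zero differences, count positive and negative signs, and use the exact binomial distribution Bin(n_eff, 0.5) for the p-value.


Step 1: Discard zero differences. Original n = 11; n_eff = number of nonzero differences = 11.
Nonzero differences (with sign): -5, +1, -8, -4, +4, +9, -5, +2, -9, -6, -7
Step 2: Count signs: positive = 4, negative = 7.
Step 3: Under H0: P(positive) = 0.5, so the number of positives S ~ Bin(11, 0.5).
Step 4: Two-sided exact p-value = sum of Bin(11,0.5) probabilities at or below the observed probability = 0.548828.
Step 5: alpha = 0.05. fail to reject H0.

n_eff = 11, pos = 4, neg = 7, p = 0.548828, fail to reject H0.


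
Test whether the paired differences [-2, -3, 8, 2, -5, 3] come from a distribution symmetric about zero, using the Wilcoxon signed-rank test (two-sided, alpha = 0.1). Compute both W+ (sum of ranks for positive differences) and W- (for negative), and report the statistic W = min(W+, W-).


Step 1: Drop any zero differences (none here) and take |d_i|.
|d| = [2, 3, 8, 2, 5, 3]
Step 2: Midrank |d_i| (ties get averaged ranks).
ranks: |2|->1.5, |3|->3.5, |8|->6, |2|->1.5, |5|->5, |3|->3.5
Step 3: Attach original signs; sum ranks with positive sign and with negative sign.
W+ = 6 + 1.5 + 3.5 = 11
W- = 1.5 + 3.5 + 5 = 10
(Check: W+ + W- = 21 should equal n(n+1)/2 = 21.)
Step 4: Test statistic W = min(W+, W-) = 10.
Step 5: Ties in |d|, so use the tie-corrected normal approximation.
        E[W] = n(n+1)/4 = 6*7/4 = 10.5.
        Tie groups: |d|=2 (t=2), |d|=3 (t=2); sum(t^3 - t) = 12.
        Var[W] = n(n+1)(2n+1)/24 - sum(t^3-t)/48 = 546/24 - 12/48 = 22.5.
        z = (W - E[W]) / sqrt(Var[W]) = (10 - 10.5) / 4.7434 = -0.1054.
        Two-sided p = 2*Phi(z) = 0.916051.
Step 6: alpha = 0.1. fail to reject H0.

W+ = 11, W- = 10, W = min = 10, p = 0.916051, fail to reject H0.


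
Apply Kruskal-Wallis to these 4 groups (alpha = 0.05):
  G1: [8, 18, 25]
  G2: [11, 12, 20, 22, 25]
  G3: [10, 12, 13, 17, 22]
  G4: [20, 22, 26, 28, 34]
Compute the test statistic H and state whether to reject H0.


Step 1: Combine all N = 18 observations and assign midranks.
sorted (value, group, rank): (8,G1,1), (10,G3,2), (11,G2,3), (12,G2,4.5), (12,G3,4.5), (13,G3,6), (17,G3,7), (18,G1,8), (20,G2,9.5), (20,G4,9.5), (22,G2,12), (22,G3,12), (22,G4,12), (25,G1,14.5), (25,G2,14.5), (26,G4,16), (28,G4,17), (34,G4,18)
Step 2: Sum ranks within each group.
R_1 = 23.5 (n_1 = 3)
R_2 = 43.5 (n_2 = 5)
R_3 = 31.5 (n_3 = 5)
R_4 = 72.5 (n_4 = 5)
Step 3: H = 12/(N(N+1)) * sum(R_i^2/n_i) - 3(N+1)
     = 12/(18*19) * (23.5^2/3 + 43.5^2/5 + 31.5^2/5 + 72.5^2/5) - 3*19
     = 0.035088 * 1812.23 - 57
     = 6.587135.
Step 4: Ties present; correction factor C = 1 - 42/(18^3 - 18) = 0.992776. Corrected H = 6.587135 / 0.992776 = 6.635066.
Step 5: Under H0, H ~ chi^2(3); p-value = 0.084485.
Step 6: alpha = 0.05. fail to reject H0.

H = 6.6351, df = 3, p = 0.084485, fail to reject H0.


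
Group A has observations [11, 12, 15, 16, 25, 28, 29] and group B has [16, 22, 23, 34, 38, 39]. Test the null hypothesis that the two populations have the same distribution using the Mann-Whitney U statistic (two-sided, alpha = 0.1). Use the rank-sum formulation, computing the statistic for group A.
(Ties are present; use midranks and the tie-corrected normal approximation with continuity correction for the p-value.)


Step 1: Combine and sort all 13 observations; assign midranks.
sorted (value, group): (11,X), (12,X), (15,X), (16,X), (16,Y), (22,Y), (23,Y), (25,X), (28,X), (29,X), (34,Y), (38,Y), (39,Y)
ranks: 11->1, 12->2, 15->3, 16->4.5, 16->4.5, 22->6, 23->7, 25->8, 28->9, 29->10, 34->11, 38->12, 39->13
Step 2: Rank sum for X: R1 = 1 + 2 + 3 + 4.5 + 8 + 9 + 10 = 37.5.
Step 3: U_X = R1 - n1(n1+1)/2 = 37.5 - 7*8/2 = 37.5 - 28 = 9.5.
       U_Y = n1*n2 - U_X = 42 - 9.5 = 32.5.
Step 4: Ties are present, so use the tie-corrected normal approximation (with continuity correction) for the p-value.
Step 5: p-value = 0.115582; compare to alpha = 0.1. fail to reject H0.

U_X = 9.5, p = 0.115582, fail to reject H0 at alpha = 0.1.


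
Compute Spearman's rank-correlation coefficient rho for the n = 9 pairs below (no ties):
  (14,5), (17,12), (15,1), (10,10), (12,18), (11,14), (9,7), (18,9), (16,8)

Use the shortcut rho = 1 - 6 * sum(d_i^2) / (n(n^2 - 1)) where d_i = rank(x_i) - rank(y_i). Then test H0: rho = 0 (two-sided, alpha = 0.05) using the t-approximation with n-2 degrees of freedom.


Step 1: Rank x and y separately (midranks; no ties here).
rank(x): 14->5, 17->8, 15->6, 10->2, 12->4, 11->3, 9->1, 18->9, 16->7
rank(y): 5->2, 12->7, 1->1, 10->6, 18->9, 14->8, 7->3, 9->5, 8->4
Step 2: d_i = R_x(i) - R_y(i); compute d_i^2.
  (5-2)^2=9, (8-7)^2=1, (6-1)^2=25, (2-6)^2=16, (4-9)^2=25, (3-8)^2=25, (1-3)^2=4, (9-5)^2=16, (7-4)^2=9
sum(d^2) = 130.
Step 3: rho = 1 - 6*130 / (9*(9^2 - 1)) = 1 - 780/720 = -0.083333.
Step 4: Under H0, t = rho * sqrt((n-2)/(1-rho^2)) = -0.2212 ~ t(7).
Step 5: Two-sided p-value from the t-distribution with 7 df = 0.831214.
Step 6: alpha = 0.05. fail to reject H0.

rho = -0.0833, p = 0.831214, fail to reject H0 at alpha = 0.05.


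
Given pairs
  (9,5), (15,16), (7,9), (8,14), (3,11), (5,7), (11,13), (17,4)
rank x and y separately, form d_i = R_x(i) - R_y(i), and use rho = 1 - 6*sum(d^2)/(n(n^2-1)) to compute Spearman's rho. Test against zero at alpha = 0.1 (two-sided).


Step 1: Rank x and y separately (midranks; no ties here).
rank(x): 9->5, 15->7, 7->3, 8->4, 3->1, 5->2, 11->6, 17->8
rank(y): 5->2, 16->8, 9->4, 14->7, 11->5, 7->3, 13->6, 4->1
Step 2: d_i = R_x(i) - R_y(i); compute d_i^2.
  (5-2)^2=9, (7-8)^2=1, (3-4)^2=1, (4-7)^2=9, (1-5)^2=16, (2-3)^2=1, (6-6)^2=0, (8-1)^2=49
sum(d^2) = 86.
Step 3: rho = 1 - 6*86 / (8*(8^2 - 1)) = 1 - 516/504 = -0.023810.
Step 4: Under H0, t = rho * sqrt((n-2)/(1-rho^2)) = -0.0583 ~ t(6).
Step 5: Two-sided p-value from the t-distribution with 6 df = 0.955374.
Step 6: alpha = 0.1. fail to reject H0.

rho = -0.0238, p = 0.955374, fail to reject H0 at alpha = 0.1.


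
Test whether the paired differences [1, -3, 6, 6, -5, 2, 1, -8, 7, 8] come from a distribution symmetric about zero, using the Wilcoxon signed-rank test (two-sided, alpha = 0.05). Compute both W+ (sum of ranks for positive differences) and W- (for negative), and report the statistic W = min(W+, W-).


Step 1: Drop any zero differences (none here) and take |d_i|.
|d| = [1, 3, 6, 6, 5, 2, 1, 8, 7, 8]
Step 2: Midrank |d_i| (ties get averaged ranks).
ranks: |1|->1.5, |3|->4, |6|->6.5, |6|->6.5, |5|->5, |2|->3, |1|->1.5, |8|->9.5, |7|->8, |8|->9.5
Step 3: Attach original signs; sum ranks with positive sign and with negative sign.
W+ = 1.5 + 6.5 + 6.5 + 3 + 1.5 + 8 + 9.5 = 36.5
W- = 4 + 5 + 9.5 = 18.5
(Check: W+ + W- = 55 should equal n(n+1)/2 = 55.)
Step 4: Test statistic W = min(W+, W-) = 18.5.
Step 5: Ties in |d|, so use the tie-corrected normal approximation.
        E[W] = n(n+1)/4 = 10*11/4 = 27.5.
        Tie groups: |d|=1 (t=2), |d|=6 (t=2), |d|=8 (t=2); sum(t^3 - t) = 18.
        Var[W] = n(n+1)(2n+1)/24 - sum(t^3-t)/48 = 2310/24 - 18/48 = 95.875.
        z = (W - E[W]) / sqrt(Var[W]) = (18.5 - 27.5) / 9.7916 = -0.9192.
        Two-sided p = 2*Phi(z) = 0.358013.
Step 6: alpha = 0.05. fail to reject H0.

W+ = 36.5, W- = 18.5, W = min = 18.5, p = 0.358013, fail to reject H0.


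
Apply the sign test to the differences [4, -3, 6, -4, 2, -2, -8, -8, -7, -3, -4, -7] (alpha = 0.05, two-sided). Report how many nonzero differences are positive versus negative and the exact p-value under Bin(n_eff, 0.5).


Step 1: Discard zero differences. Original n = 12; n_eff = number of nonzero differences = 12.
Nonzero differences (with sign): +4, -3, +6, -4, +2, -2, -8, -8, -7, -3, -4, -7
Step 2: Count signs: positive = 3, negative = 9.
Step 3: Under H0: P(positive) = 0.5, so the number of positives S ~ Bin(12, 0.5).
Step 4: Two-sided exact p-value = sum of Bin(12,0.5) probabilities at or below the observed probability = 0.145996.
Step 5: alpha = 0.05. fail to reject H0.

n_eff = 12, pos = 3, neg = 9, p = 0.145996, fail to reject H0.


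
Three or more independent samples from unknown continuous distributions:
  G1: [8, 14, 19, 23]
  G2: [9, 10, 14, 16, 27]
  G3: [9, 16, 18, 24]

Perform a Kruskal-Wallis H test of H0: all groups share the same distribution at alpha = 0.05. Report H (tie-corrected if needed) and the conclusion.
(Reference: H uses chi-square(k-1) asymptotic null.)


Step 1: Combine all N = 13 observations and assign midranks.
sorted (value, group, rank): (8,G1,1), (9,G2,2.5), (9,G3,2.5), (10,G2,4), (14,G1,5.5), (14,G2,5.5), (16,G2,7.5), (16,G3,7.5), (18,G3,9), (19,G1,10), (23,G1,11), (24,G3,12), (27,G2,13)
Step 2: Sum ranks within each group.
R_1 = 27.5 (n_1 = 4)
R_2 = 32.5 (n_2 = 5)
R_3 = 31 (n_3 = 4)
Step 3: H = 12/(N(N+1)) * sum(R_i^2/n_i) - 3(N+1)
     = 12/(13*14) * (27.5^2/4 + 32.5^2/5 + 31^2/4) - 3*14
     = 0.065934 * 640.562 - 42
     = 0.234890.
Step 4: Ties present; correction factor C = 1 - 18/(13^3 - 13) = 0.991758. Corrected H = 0.234890 / 0.991758 = 0.236842.
Step 5: Under H0, H ~ chi^2(2); p-value = 0.888322.
Step 6: alpha = 0.05. fail to reject H0.

H = 0.2368, df = 2, p = 0.888322, fail to reject H0.


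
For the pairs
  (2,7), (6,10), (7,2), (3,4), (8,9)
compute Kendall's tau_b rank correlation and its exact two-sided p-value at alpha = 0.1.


Step 1: Enumerate the 10 unordered pairs (i,j) with i<j and classify each by sign(x_j-x_i) * sign(y_j-y_i).
  (1,2):dx=+4,dy=+3->C; (1,3):dx=+5,dy=-5->D; (1,4):dx=+1,dy=-3->D; (1,5):dx=+6,dy=+2->C
  (2,3):dx=+1,dy=-8->D; (2,4):dx=-3,dy=-6->C; (2,5):dx=+2,dy=-1->D; (3,4):dx=-4,dy=+2->D
  (3,5):dx=+1,dy=+7->C; (4,5):dx=+5,dy=+5->C
Step 2: C = 5, D = 5, total pairs = 10.
Step 3: tau = (C - D)/(n(n-1)/2) = (5 - 5)/10 = 0.000000.
Step 4: Exact two-sided p-value (enumerate n! = 120 permutations of y under H0): p = 1.000000.
Step 5: alpha = 0.1. fail to reject H0.

tau_b = 0.0000 (C=5, D=5), p = 1.000000, fail to reject H0.


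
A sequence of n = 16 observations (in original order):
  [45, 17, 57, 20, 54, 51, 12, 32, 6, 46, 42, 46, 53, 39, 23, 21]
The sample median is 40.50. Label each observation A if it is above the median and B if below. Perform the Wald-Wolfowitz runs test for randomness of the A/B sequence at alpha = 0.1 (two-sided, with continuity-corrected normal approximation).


Step 1: Compute median = 40.50; label A = above, B = below.
Labels in order: ABABAABBBAAAABBB  (n_A = 8, n_B = 8)
Step 2: Count runs R = 8.
Step 3: Under H0 (random ordering), E[R] = 2*n_A*n_B/(n_A+n_B) + 1 = 2*8*8/16 + 1 = 9.0000.
        Var[R] = 2*n_A*n_B*(2*n_A*n_B - n_A - n_B) / ((n_A+n_B)^2 * (n_A+n_B-1)) = 14336/3840 = 3.7333.
        SD[R] = 1.9322.
Step 4: Continuity-corrected z = (R + 0.5 - E[R]) / SD[R] = (8 + 0.5 - 9.0000) / 1.9322 = -0.2588.
Step 5: Two-sided p-value via normal approximation = 2*(1 - Phi(|z|)) = 0.795809.
Step 6: alpha = 0.1. fail to reject H0.

R = 8, z = -0.2588, p = 0.795809, fail to reject H0.


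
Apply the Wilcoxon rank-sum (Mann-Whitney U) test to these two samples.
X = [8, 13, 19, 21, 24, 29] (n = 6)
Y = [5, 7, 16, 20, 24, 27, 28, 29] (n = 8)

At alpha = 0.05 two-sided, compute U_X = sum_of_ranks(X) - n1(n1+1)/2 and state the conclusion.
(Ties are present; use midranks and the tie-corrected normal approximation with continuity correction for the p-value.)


Step 1: Combine and sort all 14 observations; assign midranks.
sorted (value, group): (5,Y), (7,Y), (8,X), (13,X), (16,Y), (19,X), (20,Y), (21,X), (24,X), (24,Y), (27,Y), (28,Y), (29,X), (29,Y)
ranks: 5->1, 7->2, 8->3, 13->4, 16->5, 19->6, 20->7, 21->8, 24->9.5, 24->9.5, 27->11, 28->12, 29->13.5, 29->13.5
Step 2: Rank sum for X: R1 = 3 + 4 + 6 + 8 + 9.5 + 13.5 = 44.
Step 3: U_X = R1 - n1(n1+1)/2 = 44 - 6*7/2 = 44 - 21 = 23.
       U_Y = n1*n2 - U_X = 48 - 23 = 25.
Step 4: Ties are present, so use the tie-corrected normal approximation (with continuity correction) for the p-value.
Step 5: p-value = 0.948419; compare to alpha = 0.05. fail to reject H0.

U_X = 23, p = 0.948419, fail to reject H0 at alpha = 0.05.


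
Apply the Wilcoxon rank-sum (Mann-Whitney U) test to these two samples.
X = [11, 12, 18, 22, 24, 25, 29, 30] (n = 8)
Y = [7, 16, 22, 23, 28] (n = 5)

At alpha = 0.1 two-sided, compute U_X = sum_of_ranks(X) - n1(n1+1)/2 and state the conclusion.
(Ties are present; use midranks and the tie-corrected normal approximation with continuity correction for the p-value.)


Step 1: Combine and sort all 13 observations; assign midranks.
sorted (value, group): (7,Y), (11,X), (12,X), (16,Y), (18,X), (22,X), (22,Y), (23,Y), (24,X), (25,X), (28,Y), (29,X), (30,X)
ranks: 7->1, 11->2, 12->3, 16->4, 18->5, 22->6.5, 22->6.5, 23->8, 24->9, 25->10, 28->11, 29->12, 30->13
Step 2: Rank sum for X: R1 = 2 + 3 + 5 + 6.5 + 9 + 10 + 12 + 13 = 60.5.
Step 3: U_X = R1 - n1(n1+1)/2 = 60.5 - 8*9/2 = 60.5 - 36 = 24.5.
       U_Y = n1*n2 - U_X = 40 - 24.5 = 15.5.
Step 4: Ties are present, so use the tie-corrected normal approximation (with continuity correction) for the p-value.
Step 5: p-value = 0.557643; compare to alpha = 0.1. fail to reject H0.

U_X = 24.5, p = 0.557643, fail to reject H0 at alpha = 0.1.


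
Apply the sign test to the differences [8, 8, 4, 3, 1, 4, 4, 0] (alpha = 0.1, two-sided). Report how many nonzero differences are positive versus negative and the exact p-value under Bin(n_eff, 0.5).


Step 1: Discard zero differences. Original n = 8; n_eff = number of nonzero differences = 7.
Nonzero differences (with sign): +8, +8, +4, +3, +1, +4, +4
Step 2: Count signs: positive = 7, negative = 0.
Step 3: Under H0: P(positive) = 0.5, so the number of positives S ~ Bin(7, 0.5).
Step 4: Two-sided exact p-value = sum of Bin(7,0.5) probabilities at or below the observed probability = 0.015625.
Step 5: alpha = 0.1. reject H0.

n_eff = 7, pos = 7, neg = 0, p = 0.015625, reject H0.


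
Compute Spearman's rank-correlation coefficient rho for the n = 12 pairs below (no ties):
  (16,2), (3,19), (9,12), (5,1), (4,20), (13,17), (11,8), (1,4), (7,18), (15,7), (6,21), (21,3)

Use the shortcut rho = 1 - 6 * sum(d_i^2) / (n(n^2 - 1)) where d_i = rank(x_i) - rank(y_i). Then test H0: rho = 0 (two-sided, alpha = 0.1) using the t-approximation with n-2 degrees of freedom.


Step 1: Rank x and y separately (midranks; no ties here).
rank(x): 16->11, 3->2, 9->7, 5->4, 4->3, 13->9, 11->8, 1->1, 7->6, 15->10, 6->5, 21->12
rank(y): 2->2, 19->10, 12->7, 1->1, 20->11, 17->8, 8->6, 4->4, 18->9, 7->5, 21->12, 3->3
Step 2: d_i = R_x(i) - R_y(i); compute d_i^2.
  (11-2)^2=81, (2-10)^2=64, (7-7)^2=0, (4-1)^2=9, (3-11)^2=64, (9-8)^2=1, (8-6)^2=4, (1-4)^2=9, (6-9)^2=9, (10-5)^2=25, (5-12)^2=49, (12-3)^2=81
sum(d^2) = 396.
Step 3: rho = 1 - 6*396 / (12*(12^2 - 1)) = 1 - 2376/1716 = -0.384615.
Step 4: Under H0, t = rho * sqrt((n-2)/(1-rho^2)) = -1.3176 ~ t(10).
Step 5: Two-sided p-value from the t-distribution with 10 df = 0.217020.
Step 6: alpha = 0.1. fail to reject H0.

rho = -0.3846, p = 0.217020, fail to reject H0 at alpha = 0.1.


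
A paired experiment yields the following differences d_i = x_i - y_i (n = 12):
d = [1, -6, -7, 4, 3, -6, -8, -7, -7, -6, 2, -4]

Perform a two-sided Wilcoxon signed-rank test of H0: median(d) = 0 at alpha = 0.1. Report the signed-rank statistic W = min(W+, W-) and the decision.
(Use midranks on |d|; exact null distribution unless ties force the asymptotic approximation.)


Step 1: Drop any zero differences (none here) and take |d_i|.
|d| = [1, 6, 7, 4, 3, 6, 8, 7, 7, 6, 2, 4]
Step 2: Midrank |d_i| (ties get averaged ranks).
ranks: |1|->1, |6|->7, |7|->10, |4|->4.5, |3|->3, |6|->7, |8|->12, |7|->10, |7|->10, |6|->7, |2|->2, |4|->4.5
Step 3: Attach original signs; sum ranks with positive sign and with negative sign.
W+ = 1 + 4.5 + 3 + 2 = 10.5
W- = 7 + 10 + 7 + 12 + 10 + 10 + 7 + 4.5 = 67.5
(Check: W+ + W- = 78 should equal n(n+1)/2 = 78.)
Step 4: Test statistic W = min(W+, W-) = 10.5.
Step 5: Ties in |d|, so use the tie-corrected normal approximation.
        E[W] = n(n+1)/4 = 12*13/4 = 39.
        Tie groups: |d|=4 (t=2), |d|=6 (t=3), |d|=7 (t=3); sum(t^3 - t) = 54.
        Var[W] = n(n+1)(2n+1)/24 - sum(t^3-t)/48 = 3900/24 - 54/48 = 161.375.
        z = (W - E[W]) / sqrt(Var[W]) = (10.5 - 39) / 12.7033 = -2.2435.
        Two-sided p = 2*Phi(z) = 0.024864.
Step 6: alpha = 0.1. reject H0.

W+ = 10.5, W- = 67.5, W = min = 10.5, p = 0.024864, reject H0.


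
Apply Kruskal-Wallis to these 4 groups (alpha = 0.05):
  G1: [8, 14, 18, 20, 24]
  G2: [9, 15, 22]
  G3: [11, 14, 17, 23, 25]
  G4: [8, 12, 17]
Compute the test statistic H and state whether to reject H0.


Step 1: Combine all N = 16 observations and assign midranks.
sorted (value, group, rank): (8,G1,1.5), (8,G4,1.5), (9,G2,3), (11,G3,4), (12,G4,5), (14,G1,6.5), (14,G3,6.5), (15,G2,8), (17,G3,9.5), (17,G4,9.5), (18,G1,11), (20,G1,12), (22,G2,13), (23,G3,14), (24,G1,15), (25,G3,16)
Step 2: Sum ranks within each group.
R_1 = 46 (n_1 = 5)
R_2 = 24 (n_2 = 3)
R_3 = 50 (n_3 = 5)
R_4 = 16 (n_4 = 3)
Step 3: H = 12/(N(N+1)) * sum(R_i^2/n_i) - 3(N+1)
     = 12/(16*17) * (46^2/5 + 24^2/3 + 50^2/5 + 16^2/3) - 3*17
     = 0.044118 * 1200.53 - 51
     = 1.964706.
Step 4: Ties present; correction factor C = 1 - 18/(16^3 - 16) = 0.995588. Corrected H = 1.964706 / 0.995588 = 1.973412.
Step 5: Under H0, H ~ chi^2(3); p-value = 0.577943.
Step 6: alpha = 0.05. fail to reject H0.

H = 1.9734, df = 3, p = 0.577943, fail to reject H0.


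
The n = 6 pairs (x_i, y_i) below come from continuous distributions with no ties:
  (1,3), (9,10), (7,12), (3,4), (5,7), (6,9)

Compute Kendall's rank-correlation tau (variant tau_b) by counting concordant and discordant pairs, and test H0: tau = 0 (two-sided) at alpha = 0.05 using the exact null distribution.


Step 1: Enumerate the 15 unordered pairs (i,j) with i<j and classify each by sign(x_j-x_i) * sign(y_j-y_i).
  (1,2):dx=+8,dy=+7->C; (1,3):dx=+6,dy=+9->C; (1,4):dx=+2,dy=+1->C; (1,5):dx=+4,dy=+4->C
  (1,6):dx=+5,dy=+6->C; (2,3):dx=-2,dy=+2->D; (2,4):dx=-6,dy=-6->C; (2,5):dx=-4,dy=-3->C
  (2,6):dx=-3,dy=-1->C; (3,4):dx=-4,dy=-8->C; (3,5):dx=-2,dy=-5->C; (3,6):dx=-1,dy=-3->C
  (4,5):dx=+2,dy=+3->C; (4,6):dx=+3,dy=+5->C; (5,6):dx=+1,dy=+2->C
Step 2: C = 14, D = 1, total pairs = 15.
Step 3: tau = (C - D)/(n(n-1)/2) = (14 - 1)/15 = 0.866667.
Step 4: Exact two-sided p-value (enumerate n! = 720 permutations of y under H0): p = 0.016667.
Step 5: alpha = 0.05. reject H0.

tau_b = 0.8667 (C=14, D=1), p = 0.016667, reject H0.


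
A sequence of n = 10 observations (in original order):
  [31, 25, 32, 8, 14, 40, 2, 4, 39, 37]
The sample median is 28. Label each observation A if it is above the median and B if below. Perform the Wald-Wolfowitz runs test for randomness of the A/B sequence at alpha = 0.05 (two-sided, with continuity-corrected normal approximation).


Step 1: Compute median = 28; label A = above, B = below.
Labels in order: ABABBABBAA  (n_A = 5, n_B = 5)
Step 2: Count runs R = 7.
Step 3: Under H0 (random ordering), E[R] = 2*n_A*n_B/(n_A+n_B) + 1 = 2*5*5/10 + 1 = 6.0000.
        Var[R] = 2*n_A*n_B*(2*n_A*n_B - n_A - n_B) / ((n_A+n_B)^2 * (n_A+n_B-1)) = 2000/900 = 2.2222.
        SD[R] = 1.4907.
Step 4: Continuity-corrected z = (R - 0.5 - E[R]) / SD[R] = (7 - 0.5 - 6.0000) / 1.4907 = 0.3354.
Step 5: Two-sided p-value via normal approximation = 2*(1 - Phi(|z|)) = 0.737316.
Step 6: alpha = 0.05. fail to reject H0.

R = 7, z = 0.3354, p = 0.737316, fail to reject H0.


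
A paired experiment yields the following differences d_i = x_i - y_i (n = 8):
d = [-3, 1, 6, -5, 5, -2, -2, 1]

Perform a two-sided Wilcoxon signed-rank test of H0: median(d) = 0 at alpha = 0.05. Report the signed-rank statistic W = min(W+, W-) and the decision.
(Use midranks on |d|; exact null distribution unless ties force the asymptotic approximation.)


Step 1: Drop any zero differences (none here) and take |d_i|.
|d| = [3, 1, 6, 5, 5, 2, 2, 1]
Step 2: Midrank |d_i| (ties get averaged ranks).
ranks: |3|->5, |1|->1.5, |6|->8, |5|->6.5, |5|->6.5, |2|->3.5, |2|->3.5, |1|->1.5
Step 3: Attach original signs; sum ranks with positive sign and with negative sign.
W+ = 1.5 + 8 + 6.5 + 1.5 = 17.5
W- = 5 + 6.5 + 3.5 + 3.5 = 18.5
(Check: W+ + W- = 36 should equal n(n+1)/2 = 36.)
Step 4: Test statistic W = min(W+, W-) = 17.5.
Step 5: Ties in |d|, so use the tie-corrected normal approximation.
        E[W] = n(n+1)/4 = 8*9/4 = 18.
        Tie groups: |d|=1 (t=2), |d|=2 (t=2), |d|=5 (t=2); sum(t^3 - t) = 18.
        Var[W] = n(n+1)(2n+1)/24 - sum(t^3-t)/48 = 1224/24 - 18/48 = 50.625.
        z = (W - E[W]) / sqrt(Var[W]) = (17.5 - 18) / 7.1151 = -0.0703.
        Two-sided p = 2*Phi(z) = 0.943977.
Step 6: alpha = 0.05. fail to reject H0.

W+ = 17.5, W- = 18.5, W = min = 17.5, p = 0.943977, fail to reject H0.


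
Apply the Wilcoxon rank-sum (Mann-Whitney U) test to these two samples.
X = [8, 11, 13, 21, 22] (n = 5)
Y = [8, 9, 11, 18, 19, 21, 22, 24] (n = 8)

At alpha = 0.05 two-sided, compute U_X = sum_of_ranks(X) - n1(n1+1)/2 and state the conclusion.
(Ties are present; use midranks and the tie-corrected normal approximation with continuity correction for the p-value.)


Step 1: Combine and sort all 13 observations; assign midranks.
sorted (value, group): (8,X), (8,Y), (9,Y), (11,X), (11,Y), (13,X), (18,Y), (19,Y), (21,X), (21,Y), (22,X), (22,Y), (24,Y)
ranks: 8->1.5, 8->1.5, 9->3, 11->4.5, 11->4.5, 13->6, 18->7, 19->8, 21->9.5, 21->9.5, 22->11.5, 22->11.5, 24->13
Step 2: Rank sum for X: R1 = 1.5 + 4.5 + 6 + 9.5 + 11.5 = 33.
Step 3: U_X = R1 - n1(n1+1)/2 = 33 - 5*6/2 = 33 - 15 = 18.
       U_Y = n1*n2 - U_X = 40 - 18 = 22.
Step 4: Ties are present, so use the tie-corrected normal approximation (with continuity correction) for the p-value.
Step 5: p-value = 0.825253; compare to alpha = 0.05. fail to reject H0.

U_X = 18, p = 0.825253, fail to reject H0 at alpha = 0.05.


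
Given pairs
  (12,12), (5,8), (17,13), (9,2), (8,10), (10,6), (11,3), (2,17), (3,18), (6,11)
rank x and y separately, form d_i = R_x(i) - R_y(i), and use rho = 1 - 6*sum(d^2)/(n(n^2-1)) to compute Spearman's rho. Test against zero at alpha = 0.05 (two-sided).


Step 1: Rank x and y separately (midranks; no ties here).
rank(x): 12->9, 5->3, 17->10, 9->6, 8->5, 10->7, 11->8, 2->1, 3->2, 6->4
rank(y): 12->7, 8->4, 13->8, 2->1, 10->5, 6->3, 3->2, 17->9, 18->10, 11->6
Step 2: d_i = R_x(i) - R_y(i); compute d_i^2.
  (9-7)^2=4, (3-4)^2=1, (10-8)^2=4, (6-1)^2=25, (5-5)^2=0, (7-3)^2=16, (8-2)^2=36, (1-9)^2=64, (2-10)^2=64, (4-6)^2=4
sum(d^2) = 218.
Step 3: rho = 1 - 6*218 / (10*(10^2 - 1)) = 1 - 1308/990 = -0.321212.
Step 4: Under H0, t = rho * sqrt((n-2)/(1-rho^2)) = -0.9594 ~ t(8).
Step 5: Two-sided p-value from the t-distribution with 8 df = 0.365468.
Step 6: alpha = 0.05. fail to reject H0.

rho = -0.3212, p = 0.365468, fail to reject H0 at alpha = 0.05.


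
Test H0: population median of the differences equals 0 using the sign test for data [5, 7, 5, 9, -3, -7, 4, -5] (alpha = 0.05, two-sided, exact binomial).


Step 1: Discard zero differences. Original n = 8; n_eff = number of nonzero differences = 8.
Nonzero differences (with sign): +5, +7, +5, +9, -3, -7, +4, -5
Step 2: Count signs: positive = 5, negative = 3.
Step 3: Under H0: P(positive) = 0.5, so the number of positives S ~ Bin(8, 0.5).
Step 4: Two-sided exact p-value = sum of Bin(8,0.5) probabilities at or below the observed probability = 0.726562.
Step 5: alpha = 0.05. fail to reject H0.

n_eff = 8, pos = 5, neg = 3, p = 0.726562, fail to reject H0.
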